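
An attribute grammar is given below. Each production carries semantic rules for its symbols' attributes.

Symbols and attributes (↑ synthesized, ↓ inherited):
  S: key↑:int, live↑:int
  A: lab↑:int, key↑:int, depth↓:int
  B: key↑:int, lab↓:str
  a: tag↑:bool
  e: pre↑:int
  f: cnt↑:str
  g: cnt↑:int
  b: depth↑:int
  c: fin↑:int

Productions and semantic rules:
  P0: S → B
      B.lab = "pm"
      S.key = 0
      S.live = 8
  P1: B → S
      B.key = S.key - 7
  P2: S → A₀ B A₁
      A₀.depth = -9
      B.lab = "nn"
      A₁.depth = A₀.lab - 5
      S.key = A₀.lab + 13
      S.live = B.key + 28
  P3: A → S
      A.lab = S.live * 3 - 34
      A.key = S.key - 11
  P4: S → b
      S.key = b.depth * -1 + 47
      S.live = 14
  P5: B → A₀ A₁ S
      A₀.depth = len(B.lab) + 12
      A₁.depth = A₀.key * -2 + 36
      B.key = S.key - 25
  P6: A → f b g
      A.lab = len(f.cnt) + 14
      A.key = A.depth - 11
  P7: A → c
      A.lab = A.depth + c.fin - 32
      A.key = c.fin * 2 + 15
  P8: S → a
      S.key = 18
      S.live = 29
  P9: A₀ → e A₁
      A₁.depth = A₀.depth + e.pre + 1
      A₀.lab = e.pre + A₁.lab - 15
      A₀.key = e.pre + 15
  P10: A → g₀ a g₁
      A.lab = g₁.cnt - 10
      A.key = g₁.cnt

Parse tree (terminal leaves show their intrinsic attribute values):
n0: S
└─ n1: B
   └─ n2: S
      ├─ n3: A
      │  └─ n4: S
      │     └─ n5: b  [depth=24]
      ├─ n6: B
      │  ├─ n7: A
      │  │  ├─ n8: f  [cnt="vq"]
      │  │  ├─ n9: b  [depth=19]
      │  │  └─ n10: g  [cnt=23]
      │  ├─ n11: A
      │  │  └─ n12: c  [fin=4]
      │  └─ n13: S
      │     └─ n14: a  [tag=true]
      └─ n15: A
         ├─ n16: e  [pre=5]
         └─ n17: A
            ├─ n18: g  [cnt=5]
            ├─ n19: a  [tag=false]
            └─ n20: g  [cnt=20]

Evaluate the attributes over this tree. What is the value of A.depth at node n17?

9

1. n1.lab = "pm"  ["pm"]
2. n3.depth = -9  [-9]
3. n5.depth = 24  [terminal]
4. n4.key = 23  [b.depth * -1 + 47]
5. n4.live = 14  [14]
6. n3.lab = 8  [S.live * 3 - 34]
7. n3.key = 12  [S.key - 11]
8. n6.lab = "nn"  ["nn"]
9. n7.depth = 14  [len(B.lab) + 12]
10. n8.cnt = "vq"  [terminal]
11. n9.depth = 19  [terminal]
12. n10.cnt = 23  [terminal]
13. n7.lab = 16  [len(f.cnt) + 14]
14. n7.key = 3  [A.depth - 11]
15. n11.depth = 30  [A₀.key * -2 + 36]
16. n12.fin = 4  [terminal]
17. n11.lab = 2  [A.depth + c.fin - 32]
18. n11.key = 23  [c.fin * 2 + 15]
19. n14.tag = true  [terminal]
20. n13.key = 18  [18]
21. n13.live = 29  [29]
22. n6.key = -7  [S.key - 25]
23. n15.depth = 3  [A₀.lab - 5]
24. n16.pre = 5  [terminal]
25. n17.depth = 9  [A₀.depth + e.pre + 1]
26. n18.cnt = 5  [terminal]
27. n19.tag = false  [terminal]
28. n20.cnt = 20  [terminal]
29. n17.lab = 10  [g₁.cnt - 10]
30. n17.key = 20  [g₁.cnt]
31. n15.lab = 0  [e.pre + A₁.lab - 15]
32. n15.key = 20  [e.pre + 15]
33. n2.key = 21  [A₀.lab + 13]
34. n2.live = 21  [B.key + 28]
35. n1.key = 14  [S.key - 7]
36. n0.key = 0  [0]
37. n0.live = 8  [8]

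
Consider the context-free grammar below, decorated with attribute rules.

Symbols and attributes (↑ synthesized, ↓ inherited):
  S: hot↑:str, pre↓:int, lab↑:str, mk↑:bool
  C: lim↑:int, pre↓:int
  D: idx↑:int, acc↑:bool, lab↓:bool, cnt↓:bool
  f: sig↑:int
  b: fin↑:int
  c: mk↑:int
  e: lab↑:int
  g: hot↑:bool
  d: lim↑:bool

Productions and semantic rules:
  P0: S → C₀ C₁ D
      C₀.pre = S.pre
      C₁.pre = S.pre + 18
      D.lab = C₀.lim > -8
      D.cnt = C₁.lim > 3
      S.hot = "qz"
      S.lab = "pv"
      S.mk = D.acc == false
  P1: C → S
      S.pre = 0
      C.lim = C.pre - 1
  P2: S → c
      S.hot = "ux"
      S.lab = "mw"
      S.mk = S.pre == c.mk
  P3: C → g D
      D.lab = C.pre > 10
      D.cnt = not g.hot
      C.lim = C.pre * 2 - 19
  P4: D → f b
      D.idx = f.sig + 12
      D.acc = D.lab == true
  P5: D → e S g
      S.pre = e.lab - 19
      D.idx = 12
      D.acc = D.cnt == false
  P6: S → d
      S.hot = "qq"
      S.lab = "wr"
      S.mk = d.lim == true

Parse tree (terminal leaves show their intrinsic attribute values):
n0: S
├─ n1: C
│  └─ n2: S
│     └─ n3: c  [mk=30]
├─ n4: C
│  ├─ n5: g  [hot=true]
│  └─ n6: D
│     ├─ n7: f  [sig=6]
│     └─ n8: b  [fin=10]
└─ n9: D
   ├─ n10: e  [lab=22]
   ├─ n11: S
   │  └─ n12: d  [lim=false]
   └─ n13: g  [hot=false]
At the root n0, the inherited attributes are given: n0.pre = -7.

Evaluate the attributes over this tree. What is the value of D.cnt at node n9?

false

1. n0.pre = -7  [given at root]
2. n1.pre = -7  [S.pre]
3. n2.pre = 0  [0]
4. n3.mk = 30  [terminal]
5. n2.hot = "ux"  ["ux"]
6. n2.lab = "mw"  ["mw"]
7. n2.mk = false  [S.pre == c.mk]
8. n1.lim = -8  [C.pre - 1]
9. n4.pre = 11  [S.pre + 18]
10. n5.hot = true  [terminal]
11. n6.lab = true  [C.pre > 10]
12. n6.cnt = false  [not g.hot]
13. n7.sig = 6  [terminal]
14. n8.fin = 10  [terminal]
15. n6.idx = 18  [f.sig + 12]
16. n6.acc = true  [D.lab == true]
17. n4.lim = 3  [C.pre * 2 - 19]
18. n9.lab = false  [C₀.lim > -8]
19. n9.cnt = false  [C₁.lim > 3]
20. n10.lab = 22  [terminal]
21. n11.pre = 3  [e.lab - 19]
22. n12.lim = false  [terminal]
23. n11.hot = "qq"  ["qq"]
24. n11.lab = "wr"  ["wr"]
25. n11.mk = false  [d.lim == true]
26. n13.hot = false  [terminal]
27. n9.idx = 12  [12]
28. n9.acc = true  [D.cnt == false]
29. n0.hot = "qz"  ["qz"]
30. n0.lab = "pv"  ["pv"]
31. n0.mk = false  [D.acc == false]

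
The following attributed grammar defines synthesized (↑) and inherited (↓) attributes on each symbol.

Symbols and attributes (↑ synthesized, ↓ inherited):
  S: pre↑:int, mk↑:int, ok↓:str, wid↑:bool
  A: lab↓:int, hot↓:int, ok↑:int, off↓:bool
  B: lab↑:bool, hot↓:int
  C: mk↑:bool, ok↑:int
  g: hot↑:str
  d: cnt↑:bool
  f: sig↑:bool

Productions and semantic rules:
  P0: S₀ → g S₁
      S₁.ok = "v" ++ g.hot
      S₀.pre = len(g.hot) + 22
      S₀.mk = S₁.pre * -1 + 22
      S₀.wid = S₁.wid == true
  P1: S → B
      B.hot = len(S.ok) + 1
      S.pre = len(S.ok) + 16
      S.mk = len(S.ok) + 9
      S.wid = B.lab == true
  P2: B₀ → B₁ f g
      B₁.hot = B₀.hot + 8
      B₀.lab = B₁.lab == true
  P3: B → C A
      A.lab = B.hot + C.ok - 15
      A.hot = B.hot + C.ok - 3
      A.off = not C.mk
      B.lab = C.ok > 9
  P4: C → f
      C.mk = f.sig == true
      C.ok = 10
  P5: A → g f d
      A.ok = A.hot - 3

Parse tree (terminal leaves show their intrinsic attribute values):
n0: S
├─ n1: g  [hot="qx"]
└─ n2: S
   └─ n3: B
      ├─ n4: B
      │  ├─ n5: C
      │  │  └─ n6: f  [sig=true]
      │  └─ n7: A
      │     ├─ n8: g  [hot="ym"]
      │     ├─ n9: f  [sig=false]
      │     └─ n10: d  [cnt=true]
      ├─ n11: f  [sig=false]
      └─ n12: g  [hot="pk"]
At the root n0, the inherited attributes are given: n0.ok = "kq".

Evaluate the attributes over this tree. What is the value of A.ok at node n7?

16

1. n0.ok = "kq"  [given at root]
2. n1.hot = "qx"  [terminal]
3. n2.ok = "vqx"  ["v" ++ g.hot]
4. n3.hot = 4  [len(S.ok) + 1]
5. n4.hot = 12  [B₀.hot + 8]
6. n6.sig = true  [terminal]
7. n5.mk = true  [f.sig == true]
8. n5.ok = 10  [10]
9. n7.lab = 7  [B.hot + C.ok - 15]
10. n7.hot = 19  [B.hot + C.ok - 3]
11. n7.off = false  [not C.mk]
12. n8.hot = "ym"  [terminal]
13. n9.sig = false  [terminal]
14. n10.cnt = true  [terminal]
15. n7.ok = 16  [A.hot - 3]
16. n4.lab = true  [C.ok > 9]
17. n11.sig = false  [terminal]
18. n12.hot = "pk"  [terminal]
19. n3.lab = true  [B₁.lab == true]
20. n2.pre = 19  [len(S.ok) + 16]
21. n2.mk = 12  [len(S.ok) + 9]
22. n2.wid = true  [B.lab == true]
23. n0.pre = 24  [len(g.hot) + 22]
24. n0.mk = 3  [S₁.pre * -1 + 22]
25. n0.wid = true  [S₁.wid == true]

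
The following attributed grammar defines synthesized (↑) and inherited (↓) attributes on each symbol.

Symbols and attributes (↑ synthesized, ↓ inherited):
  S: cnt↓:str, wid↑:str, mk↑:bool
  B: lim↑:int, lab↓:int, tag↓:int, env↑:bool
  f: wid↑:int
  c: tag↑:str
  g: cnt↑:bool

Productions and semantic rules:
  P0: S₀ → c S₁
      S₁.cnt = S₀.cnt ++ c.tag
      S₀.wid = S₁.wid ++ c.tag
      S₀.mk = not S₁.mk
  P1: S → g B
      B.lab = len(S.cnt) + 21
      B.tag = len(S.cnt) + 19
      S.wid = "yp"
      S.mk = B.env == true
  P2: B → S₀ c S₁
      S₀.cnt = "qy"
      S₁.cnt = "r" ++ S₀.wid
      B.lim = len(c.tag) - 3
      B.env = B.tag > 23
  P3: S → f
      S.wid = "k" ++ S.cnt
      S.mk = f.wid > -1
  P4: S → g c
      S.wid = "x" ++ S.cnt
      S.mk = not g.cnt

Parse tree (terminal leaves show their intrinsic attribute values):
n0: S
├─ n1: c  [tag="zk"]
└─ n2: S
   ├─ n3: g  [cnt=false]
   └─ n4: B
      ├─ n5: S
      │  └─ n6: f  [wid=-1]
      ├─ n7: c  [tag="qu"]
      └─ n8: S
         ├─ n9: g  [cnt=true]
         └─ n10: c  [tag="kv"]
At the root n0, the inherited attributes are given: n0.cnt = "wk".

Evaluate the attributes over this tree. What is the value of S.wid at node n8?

"xrkqy"

1. n0.cnt = "wk"  [given at root]
2. n1.tag = "zk"  [terminal]
3. n2.cnt = "wkzk"  [S₀.cnt ++ c.tag]
4. n3.cnt = false  [terminal]
5. n4.lab = 25  [len(S.cnt) + 21]
6. n4.tag = 23  [len(S.cnt) + 19]
7. n5.cnt = "qy"  ["qy"]
8. n6.wid = -1  [terminal]
9. n5.wid = "kqy"  ["k" ++ S.cnt]
10. n5.mk = false  [f.wid > -1]
11. n7.tag = "qu"  [terminal]
12. n8.cnt = "rkqy"  ["r" ++ S₀.wid]
13. n9.cnt = true  [terminal]
14. n10.tag = "kv"  [terminal]
15. n8.wid = "xrkqy"  ["x" ++ S.cnt]
16. n8.mk = false  [not g.cnt]
17. n4.lim = -1  [len(c.tag) - 3]
18. n4.env = false  [B.tag > 23]
19. n2.wid = "yp"  ["yp"]
20. n2.mk = false  [B.env == true]
21. n0.wid = "ypzk"  [S₁.wid ++ c.tag]
22. n0.mk = true  [not S₁.mk]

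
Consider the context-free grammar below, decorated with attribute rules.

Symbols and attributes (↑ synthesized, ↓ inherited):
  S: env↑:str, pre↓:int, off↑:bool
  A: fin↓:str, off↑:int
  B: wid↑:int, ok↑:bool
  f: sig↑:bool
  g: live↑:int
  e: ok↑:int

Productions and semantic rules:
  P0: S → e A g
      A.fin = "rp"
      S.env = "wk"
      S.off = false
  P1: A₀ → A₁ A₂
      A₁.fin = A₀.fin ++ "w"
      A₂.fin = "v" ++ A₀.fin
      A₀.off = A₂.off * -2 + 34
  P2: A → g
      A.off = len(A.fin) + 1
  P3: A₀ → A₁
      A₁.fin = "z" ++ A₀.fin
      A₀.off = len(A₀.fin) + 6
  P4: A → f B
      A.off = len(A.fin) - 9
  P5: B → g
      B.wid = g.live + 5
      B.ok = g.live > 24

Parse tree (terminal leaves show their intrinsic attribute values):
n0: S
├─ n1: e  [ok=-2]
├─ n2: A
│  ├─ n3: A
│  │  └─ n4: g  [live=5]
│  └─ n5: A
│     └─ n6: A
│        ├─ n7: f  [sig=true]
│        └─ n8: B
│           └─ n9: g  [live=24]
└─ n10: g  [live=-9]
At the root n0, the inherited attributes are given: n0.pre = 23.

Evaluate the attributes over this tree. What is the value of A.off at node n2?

1. n0.pre = 23  [given at root]
2. n1.ok = -2  [terminal]
3. n2.fin = "rp"  ["rp"]
4. n3.fin = "rpw"  [A₀.fin ++ "w"]
5. n4.live = 5  [terminal]
6. n3.off = 4  [len(A.fin) + 1]
7. n5.fin = "vrp"  ["v" ++ A₀.fin]
8. n6.fin = "zvrp"  ["z" ++ A₀.fin]
9. n7.sig = true  [terminal]
10. n9.live = 24  [terminal]
11. n8.wid = 29  [g.live + 5]
12. n8.ok = false  [g.live > 24]
13. n6.off = -5  [len(A.fin) - 9]
14. n5.off = 9  [len(A₀.fin) + 6]
15. n2.off = 16  [A₂.off * -2 + 34]
16. n10.live = -9  [terminal]
17. n0.env = "wk"  ["wk"]
18. n0.off = false  [false]

16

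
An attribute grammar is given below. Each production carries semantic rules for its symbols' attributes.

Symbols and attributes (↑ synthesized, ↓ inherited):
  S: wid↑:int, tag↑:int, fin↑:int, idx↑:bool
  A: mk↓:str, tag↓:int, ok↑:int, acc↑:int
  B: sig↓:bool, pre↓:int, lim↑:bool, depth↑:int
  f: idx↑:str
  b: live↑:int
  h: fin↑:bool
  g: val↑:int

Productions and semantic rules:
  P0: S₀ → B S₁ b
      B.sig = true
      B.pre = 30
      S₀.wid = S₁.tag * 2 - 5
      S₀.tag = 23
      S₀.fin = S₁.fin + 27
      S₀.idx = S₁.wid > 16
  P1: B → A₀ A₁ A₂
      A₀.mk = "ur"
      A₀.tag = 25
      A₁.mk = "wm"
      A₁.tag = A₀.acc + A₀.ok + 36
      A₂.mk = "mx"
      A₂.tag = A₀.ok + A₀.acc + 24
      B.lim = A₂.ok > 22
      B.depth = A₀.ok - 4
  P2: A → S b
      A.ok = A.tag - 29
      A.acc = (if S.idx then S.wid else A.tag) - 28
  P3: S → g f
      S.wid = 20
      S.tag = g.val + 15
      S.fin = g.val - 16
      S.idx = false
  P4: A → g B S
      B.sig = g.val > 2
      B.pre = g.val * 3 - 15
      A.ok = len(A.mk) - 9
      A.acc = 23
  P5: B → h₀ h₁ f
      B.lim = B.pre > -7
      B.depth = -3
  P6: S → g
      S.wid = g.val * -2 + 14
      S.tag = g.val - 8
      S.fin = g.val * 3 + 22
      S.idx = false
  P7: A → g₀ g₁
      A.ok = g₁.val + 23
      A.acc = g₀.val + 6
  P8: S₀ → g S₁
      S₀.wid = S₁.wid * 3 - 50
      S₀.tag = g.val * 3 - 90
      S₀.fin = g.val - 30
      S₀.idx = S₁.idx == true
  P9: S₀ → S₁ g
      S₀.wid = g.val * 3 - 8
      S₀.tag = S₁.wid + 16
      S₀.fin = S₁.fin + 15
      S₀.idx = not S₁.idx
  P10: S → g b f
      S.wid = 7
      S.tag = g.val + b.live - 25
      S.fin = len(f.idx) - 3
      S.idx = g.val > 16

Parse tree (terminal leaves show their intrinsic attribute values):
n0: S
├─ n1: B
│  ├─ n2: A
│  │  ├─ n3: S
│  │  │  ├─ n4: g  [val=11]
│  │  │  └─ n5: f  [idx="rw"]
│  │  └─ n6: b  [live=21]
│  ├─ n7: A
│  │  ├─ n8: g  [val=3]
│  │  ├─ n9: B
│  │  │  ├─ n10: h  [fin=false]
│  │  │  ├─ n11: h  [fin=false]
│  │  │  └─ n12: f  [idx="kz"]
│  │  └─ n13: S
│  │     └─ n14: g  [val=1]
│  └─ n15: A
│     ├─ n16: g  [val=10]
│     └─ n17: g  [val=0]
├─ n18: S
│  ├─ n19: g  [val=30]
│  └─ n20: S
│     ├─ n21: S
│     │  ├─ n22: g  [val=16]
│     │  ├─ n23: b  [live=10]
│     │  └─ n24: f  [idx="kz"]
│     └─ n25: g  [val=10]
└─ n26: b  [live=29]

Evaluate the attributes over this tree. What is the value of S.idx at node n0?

1. n1.sig = true  [true]
2. n1.pre = 30  [30]
3. n2.mk = "ur"  ["ur"]
4. n2.tag = 25  [25]
5. n4.val = 11  [terminal]
6. n5.idx = "rw"  [terminal]
7. n3.wid = 20  [20]
8. n3.tag = 26  [g.val + 15]
9. n3.fin = -5  [g.val - 16]
10. n3.idx = false  [false]
11. n6.live = 21  [terminal]
12. n2.ok = -4  [A.tag - 29]
13. n2.acc = -3  [(if S.idx then S.wid else A.tag) - 28]
14. n7.mk = "wm"  ["wm"]
15. n7.tag = 29  [A₀.acc + A₀.ok + 36]
16. n8.val = 3  [terminal]
17. n9.sig = true  [g.val > 2]
18. n9.pre = -6  [g.val * 3 - 15]
19. n10.fin = false  [terminal]
20. n11.fin = false  [terminal]
21. n12.idx = "kz"  [terminal]
22. n9.lim = true  [B.pre > -7]
23. n9.depth = -3  [-3]
24. n14.val = 1  [terminal]
25. n13.wid = 12  [g.val * -2 + 14]
26. n13.tag = -7  [g.val - 8]
27. n13.fin = 25  [g.val * 3 + 22]
28. n13.idx = false  [false]
29. n7.ok = -7  [len(A.mk) - 9]
30. n7.acc = 23  [23]
31. n15.mk = "mx"  ["mx"]
32. n15.tag = 17  [A₀.ok + A₀.acc + 24]
33. n16.val = 10  [terminal]
34. n17.val = 0  [terminal]
35. n15.ok = 23  [g₁.val + 23]
36. n15.acc = 16  [g₀.val + 6]
37. n1.lim = true  [A₂.ok > 22]
38. n1.depth = -8  [A₀.ok - 4]
39. n19.val = 30  [terminal]
40. n22.val = 16  [terminal]
41. n23.live = 10  [terminal]
42. n24.idx = "kz"  [terminal]
43. n21.wid = 7  [7]
44. n21.tag = 1  [g.val + b.live - 25]
45. n21.fin = -1  [len(f.idx) - 3]
46. n21.idx = false  [g.val > 16]
47. n25.val = 10  [terminal]
48. n20.wid = 22  [g.val * 3 - 8]
49. n20.tag = 23  [S₁.wid + 16]
50. n20.fin = 14  [S₁.fin + 15]
51. n20.idx = true  [not S₁.idx]
52. n18.wid = 16  [S₁.wid * 3 - 50]
53. n18.tag = 0  [g.val * 3 - 90]
54. n18.fin = 0  [g.val - 30]
55. n18.idx = true  [S₁.idx == true]
56. n26.live = 29  [terminal]
57. n0.wid = -5  [S₁.tag * 2 - 5]
58. n0.tag = 23  [23]
59. n0.fin = 27  [S₁.fin + 27]
60. n0.idx = false  [S₁.wid > 16]

false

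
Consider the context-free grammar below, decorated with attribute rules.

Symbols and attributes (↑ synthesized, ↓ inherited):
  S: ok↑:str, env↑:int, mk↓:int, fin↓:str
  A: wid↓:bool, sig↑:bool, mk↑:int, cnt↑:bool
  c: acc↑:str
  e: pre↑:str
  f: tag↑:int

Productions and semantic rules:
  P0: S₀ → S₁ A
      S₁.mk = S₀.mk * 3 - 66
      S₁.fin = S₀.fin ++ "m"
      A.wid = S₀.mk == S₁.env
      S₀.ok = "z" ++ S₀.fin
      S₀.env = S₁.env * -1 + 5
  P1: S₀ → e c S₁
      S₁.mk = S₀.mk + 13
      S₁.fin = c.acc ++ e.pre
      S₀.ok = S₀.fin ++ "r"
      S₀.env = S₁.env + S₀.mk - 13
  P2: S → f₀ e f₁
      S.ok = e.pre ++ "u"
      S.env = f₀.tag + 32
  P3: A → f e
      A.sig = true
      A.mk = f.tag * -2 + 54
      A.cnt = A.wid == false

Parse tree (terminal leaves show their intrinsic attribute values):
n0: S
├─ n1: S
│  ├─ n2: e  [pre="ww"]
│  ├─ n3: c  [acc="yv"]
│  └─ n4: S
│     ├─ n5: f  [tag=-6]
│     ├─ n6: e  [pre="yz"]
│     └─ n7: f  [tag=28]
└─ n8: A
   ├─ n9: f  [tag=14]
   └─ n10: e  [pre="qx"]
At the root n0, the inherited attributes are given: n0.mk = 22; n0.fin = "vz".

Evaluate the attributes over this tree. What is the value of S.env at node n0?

-8

1. n0.mk = 22  [given at root]
2. n0.fin = "vz"  [given at root]
3. n1.mk = 0  [S₀.mk * 3 - 66]
4. n1.fin = "vzm"  [S₀.fin ++ "m"]
5. n2.pre = "ww"  [terminal]
6. n3.acc = "yv"  [terminal]
7. n4.mk = 13  [S₀.mk + 13]
8. n4.fin = "yvww"  [c.acc ++ e.pre]
9. n5.tag = -6  [terminal]
10. n6.pre = "yz"  [terminal]
11. n7.tag = 28  [terminal]
12. n4.ok = "yzu"  [e.pre ++ "u"]
13. n4.env = 26  [f₀.tag + 32]
14. n1.ok = "vzmr"  [S₀.fin ++ "r"]
15. n1.env = 13  [S₁.env + S₀.mk - 13]
16. n8.wid = false  [S₀.mk == S₁.env]
17. n9.tag = 14  [terminal]
18. n10.pre = "qx"  [terminal]
19. n8.sig = true  [true]
20. n8.mk = 26  [f.tag * -2 + 54]
21. n8.cnt = true  [A.wid == false]
22. n0.ok = "zvz"  ["z" ++ S₀.fin]
23. n0.env = -8  [S₁.env * -1 + 5]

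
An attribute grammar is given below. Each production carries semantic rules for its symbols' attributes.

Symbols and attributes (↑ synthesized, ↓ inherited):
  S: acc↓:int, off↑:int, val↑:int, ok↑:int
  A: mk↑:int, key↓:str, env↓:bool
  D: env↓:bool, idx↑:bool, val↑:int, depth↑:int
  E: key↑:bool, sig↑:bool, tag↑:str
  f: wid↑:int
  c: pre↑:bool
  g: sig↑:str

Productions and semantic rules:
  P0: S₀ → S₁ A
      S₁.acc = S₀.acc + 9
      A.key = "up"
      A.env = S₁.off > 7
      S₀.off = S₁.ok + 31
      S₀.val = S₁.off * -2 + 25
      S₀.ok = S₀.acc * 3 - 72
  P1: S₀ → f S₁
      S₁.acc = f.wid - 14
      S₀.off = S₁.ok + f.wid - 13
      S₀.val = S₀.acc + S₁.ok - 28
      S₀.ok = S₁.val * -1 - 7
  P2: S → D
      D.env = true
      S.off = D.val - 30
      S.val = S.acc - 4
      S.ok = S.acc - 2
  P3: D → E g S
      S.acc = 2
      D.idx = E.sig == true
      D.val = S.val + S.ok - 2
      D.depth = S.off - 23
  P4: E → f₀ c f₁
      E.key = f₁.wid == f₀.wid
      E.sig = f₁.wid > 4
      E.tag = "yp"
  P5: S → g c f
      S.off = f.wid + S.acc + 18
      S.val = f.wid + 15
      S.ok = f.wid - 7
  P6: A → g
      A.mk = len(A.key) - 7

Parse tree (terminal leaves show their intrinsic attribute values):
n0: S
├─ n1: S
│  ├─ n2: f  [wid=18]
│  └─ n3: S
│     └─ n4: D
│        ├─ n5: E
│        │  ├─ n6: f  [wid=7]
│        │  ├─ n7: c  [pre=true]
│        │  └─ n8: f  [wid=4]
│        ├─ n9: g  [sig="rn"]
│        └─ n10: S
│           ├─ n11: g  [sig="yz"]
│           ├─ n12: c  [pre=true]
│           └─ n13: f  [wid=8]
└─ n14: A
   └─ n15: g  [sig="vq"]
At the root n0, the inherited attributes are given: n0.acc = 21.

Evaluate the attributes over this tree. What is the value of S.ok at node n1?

-7

1. n0.acc = 21  [given at root]
2. n1.acc = 30  [S₀.acc + 9]
3. n2.wid = 18  [terminal]
4. n3.acc = 4  [f.wid - 14]
5. n4.env = true  [true]
6. n6.wid = 7  [terminal]
7. n7.pre = true  [terminal]
8. n8.wid = 4  [terminal]
9. n5.key = false  [f₁.wid == f₀.wid]
10. n5.sig = false  [f₁.wid > 4]
11. n5.tag = "yp"  ["yp"]
12. n9.sig = "rn"  [terminal]
13. n10.acc = 2  [2]
14. n11.sig = "yz"  [terminal]
15. n12.pre = true  [terminal]
16. n13.wid = 8  [terminal]
17. n10.off = 28  [f.wid + S.acc + 18]
18. n10.val = 23  [f.wid + 15]
19. n10.ok = 1  [f.wid - 7]
20. n4.idx = false  [E.sig == true]
21. n4.val = 22  [S.val + S.ok - 2]
22. n4.depth = 5  [S.off - 23]
23. n3.off = -8  [D.val - 30]
24. n3.val = 0  [S.acc - 4]
25. n3.ok = 2  [S.acc - 2]
26. n1.off = 7  [S₁.ok + f.wid - 13]
27. n1.val = 4  [S₀.acc + S₁.ok - 28]
28. n1.ok = -7  [S₁.val * -1 - 7]
29. n14.key = "up"  ["up"]
30. n14.env = false  [S₁.off > 7]
31. n15.sig = "vq"  [terminal]
32. n14.mk = -5  [len(A.key) - 7]
33. n0.off = 24  [S₁.ok + 31]
34. n0.val = 11  [S₁.off * -2 + 25]
35. n0.ok = -9  [S₀.acc * 3 - 72]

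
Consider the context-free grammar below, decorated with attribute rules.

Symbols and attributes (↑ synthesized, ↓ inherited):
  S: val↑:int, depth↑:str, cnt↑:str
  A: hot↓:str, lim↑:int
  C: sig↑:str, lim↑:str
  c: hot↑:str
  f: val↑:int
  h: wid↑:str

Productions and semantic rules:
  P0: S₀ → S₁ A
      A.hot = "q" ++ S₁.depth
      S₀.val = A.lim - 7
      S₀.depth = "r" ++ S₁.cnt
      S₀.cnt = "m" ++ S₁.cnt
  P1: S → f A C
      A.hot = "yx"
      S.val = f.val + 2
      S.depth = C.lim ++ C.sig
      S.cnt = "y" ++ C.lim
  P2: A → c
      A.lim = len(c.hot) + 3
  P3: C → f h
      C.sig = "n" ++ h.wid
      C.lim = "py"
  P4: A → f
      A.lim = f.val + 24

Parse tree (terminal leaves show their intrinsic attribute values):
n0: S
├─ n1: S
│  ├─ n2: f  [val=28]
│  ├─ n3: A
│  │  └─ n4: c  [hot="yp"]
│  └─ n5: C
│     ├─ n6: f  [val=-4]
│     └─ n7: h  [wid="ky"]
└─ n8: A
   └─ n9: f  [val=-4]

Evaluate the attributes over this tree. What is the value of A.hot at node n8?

"qpynky"

1. n2.val = 28  [terminal]
2. n3.hot = "yx"  ["yx"]
3. n4.hot = "yp"  [terminal]
4. n3.lim = 5  [len(c.hot) + 3]
5. n6.val = -4  [terminal]
6. n7.wid = "ky"  [terminal]
7. n5.sig = "nky"  ["n" ++ h.wid]
8. n5.lim = "py"  ["py"]
9. n1.val = 30  [f.val + 2]
10. n1.depth = "pynky"  [C.lim ++ C.sig]
11. n1.cnt = "ypy"  ["y" ++ C.lim]
12. n8.hot = "qpynky"  ["q" ++ S₁.depth]
13. n9.val = -4  [terminal]
14. n8.lim = 20  [f.val + 24]
15. n0.val = 13  [A.lim - 7]
16. n0.depth = "rypy"  ["r" ++ S₁.cnt]
17. n0.cnt = "mypy"  ["m" ++ S₁.cnt]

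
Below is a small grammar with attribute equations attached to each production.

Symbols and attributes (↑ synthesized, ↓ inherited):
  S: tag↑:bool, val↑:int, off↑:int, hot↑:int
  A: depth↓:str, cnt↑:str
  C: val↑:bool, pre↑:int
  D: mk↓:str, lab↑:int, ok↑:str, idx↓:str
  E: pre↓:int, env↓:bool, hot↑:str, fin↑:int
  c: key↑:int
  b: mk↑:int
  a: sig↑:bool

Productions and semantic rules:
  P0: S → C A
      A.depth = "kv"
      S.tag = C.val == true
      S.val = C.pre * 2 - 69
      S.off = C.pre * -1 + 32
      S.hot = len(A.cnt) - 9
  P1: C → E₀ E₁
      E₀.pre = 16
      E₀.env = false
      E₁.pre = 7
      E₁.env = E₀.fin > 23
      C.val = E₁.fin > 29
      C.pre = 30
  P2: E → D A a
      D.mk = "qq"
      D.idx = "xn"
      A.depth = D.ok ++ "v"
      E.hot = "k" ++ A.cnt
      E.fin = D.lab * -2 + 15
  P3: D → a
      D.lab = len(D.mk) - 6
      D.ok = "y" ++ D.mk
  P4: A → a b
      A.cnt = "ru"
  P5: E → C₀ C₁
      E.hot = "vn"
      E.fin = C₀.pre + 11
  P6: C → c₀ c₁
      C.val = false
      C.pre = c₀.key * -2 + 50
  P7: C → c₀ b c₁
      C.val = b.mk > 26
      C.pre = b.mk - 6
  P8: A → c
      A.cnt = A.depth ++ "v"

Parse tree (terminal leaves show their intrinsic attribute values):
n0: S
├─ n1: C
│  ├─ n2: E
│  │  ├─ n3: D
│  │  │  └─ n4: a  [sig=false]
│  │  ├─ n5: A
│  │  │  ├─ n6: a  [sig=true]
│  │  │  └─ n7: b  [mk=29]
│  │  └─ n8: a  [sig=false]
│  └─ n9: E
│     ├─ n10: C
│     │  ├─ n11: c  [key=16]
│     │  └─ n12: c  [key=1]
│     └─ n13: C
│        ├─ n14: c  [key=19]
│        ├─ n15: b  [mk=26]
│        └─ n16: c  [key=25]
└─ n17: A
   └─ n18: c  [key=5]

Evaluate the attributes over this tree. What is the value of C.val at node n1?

false

1. n2.pre = 16  [16]
2. n2.env = false  [false]
3. n3.mk = "qq"  ["qq"]
4. n3.idx = "xn"  ["xn"]
5. n4.sig = false  [terminal]
6. n3.lab = -4  [len(D.mk) - 6]
7. n3.ok = "yqq"  ["y" ++ D.mk]
8. n5.depth = "yqqv"  [D.ok ++ "v"]
9. n6.sig = true  [terminal]
10. n7.mk = 29  [terminal]
11. n5.cnt = "ru"  ["ru"]
12. n8.sig = false  [terminal]
13. n2.hot = "kru"  ["k" ++ A.cnt]
14. n2.fin = 23  [D.lab * -2 + 15]
15. n9.pre = 7  [7]
16. n9.env = false  [E₀.fin > 23]
17. n11.key = 16  [terminal]
18. n12.key = 1  [terminal]
19. n10.val = false  [false]
20. n10.pre = 18  [c₀.key * -2 + 50]
21. n14.key = 19  [terminal]
22. n15.mk = 26  [terminal]
23. n16.key = 25  [terminal]
24. n13.val = false  [b.mk > 26]
25. n13.pre = 20  [b.mk - 6]
26. n9.hot = "vn"  ["vn"]
27. n9.fin = 29  [C₀.pre + 11]
28. n1.val = false  [E₁.fin > 29]
29. n1.pre = 30  [30]
30. n17.depth = "kv"  ["kv"]
31. n18.key = 5  [terminal]
32. n17.cnt = "kvv"  [A.depth ++ "v"]
33. n0.tag = false  [C.val == true]
34. n0.val = -9  [C.pre * 2 - 69]
35. n0.off = 2  [C.pre * -1 + 32]
36. n0.hot = -6  [len(A.cnt) - 9]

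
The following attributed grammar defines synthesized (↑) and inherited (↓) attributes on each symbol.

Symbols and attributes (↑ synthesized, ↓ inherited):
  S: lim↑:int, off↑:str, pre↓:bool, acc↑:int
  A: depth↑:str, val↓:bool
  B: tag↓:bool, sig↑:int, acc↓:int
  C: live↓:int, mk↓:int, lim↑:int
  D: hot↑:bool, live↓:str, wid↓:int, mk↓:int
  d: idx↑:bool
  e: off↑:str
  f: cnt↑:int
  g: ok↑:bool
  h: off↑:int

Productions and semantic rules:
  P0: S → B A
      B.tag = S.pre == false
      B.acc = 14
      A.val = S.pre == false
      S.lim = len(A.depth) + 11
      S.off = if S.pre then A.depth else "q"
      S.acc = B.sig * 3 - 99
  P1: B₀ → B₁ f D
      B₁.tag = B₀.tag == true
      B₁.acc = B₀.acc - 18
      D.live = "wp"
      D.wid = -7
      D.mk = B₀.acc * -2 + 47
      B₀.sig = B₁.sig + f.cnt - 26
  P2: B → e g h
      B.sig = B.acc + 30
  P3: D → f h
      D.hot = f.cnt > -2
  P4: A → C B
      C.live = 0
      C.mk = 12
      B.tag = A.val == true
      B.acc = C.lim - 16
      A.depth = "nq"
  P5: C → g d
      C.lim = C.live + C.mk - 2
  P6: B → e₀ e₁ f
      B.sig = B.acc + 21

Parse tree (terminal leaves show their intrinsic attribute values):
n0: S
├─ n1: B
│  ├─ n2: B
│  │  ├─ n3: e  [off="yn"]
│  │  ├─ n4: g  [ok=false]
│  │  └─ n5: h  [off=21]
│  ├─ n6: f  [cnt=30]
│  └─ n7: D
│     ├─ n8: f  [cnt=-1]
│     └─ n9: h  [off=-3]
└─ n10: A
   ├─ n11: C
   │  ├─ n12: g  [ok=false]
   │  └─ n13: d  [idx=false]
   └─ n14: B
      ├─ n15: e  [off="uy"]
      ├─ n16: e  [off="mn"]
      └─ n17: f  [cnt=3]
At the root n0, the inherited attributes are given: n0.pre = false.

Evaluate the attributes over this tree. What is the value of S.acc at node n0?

1. n0.pre = false  [given at root]
2. n1.tag = true  [S.pre == false]
3. n1.acc = 14  [14]
4. n2.tag = true  [B₀.tag == true]
5. n2.acc = -4  [B₀.acc - 18]
6. n3.off = "yn"  [terminal]
7. n4.ok = false  [terminal]
8. n5.off = 21  [terminal]
9. n2.sig = 26  [B.acc + 30]
10. n6.cnt = 30  [terminal]
11. n7.live = "wp"  ["wp"]
12. n7.wid = -7  [-7]
13. n7.mk = 19  [B₀.acc * -2 + 47]
14. n8.cnt = -1  [terminal]
15. n9.off = -3  [terminal]
16. n7.hot = true  [f.cnt > -2]
17. n1.sig = 30  [B₁.sig + f.cnt - 26]
18. n10.val = true  [S.pre == false]
19. n11.live = 0  [0]
20. n11.mk = 12  [12]
21. n12.ok = false  [terminal]
22. n13.idx = false  [terminal]
23. n11.lim = 10  [C.live + C.mk - 2]
24. n14.tag = true  [A.val == true]
25. n14.acc = -6  [C.lim - 16]
26. n15.off = "uy"  [terminal]
27. n16.off = "mn"  [terminal]
28. n17.cnt = 3  [terminal]
29. n14.sig = 15  [B.acc + 21]
30. n10.depth = "nq"  ["nq"]
31. n0.lim = 13  [len(A.depth) + 11]
32. n0.off = "q"  [if S.pre then A.depth else "q"]
33. n0.acc = -9  [B.sig * 3 - 99]

-9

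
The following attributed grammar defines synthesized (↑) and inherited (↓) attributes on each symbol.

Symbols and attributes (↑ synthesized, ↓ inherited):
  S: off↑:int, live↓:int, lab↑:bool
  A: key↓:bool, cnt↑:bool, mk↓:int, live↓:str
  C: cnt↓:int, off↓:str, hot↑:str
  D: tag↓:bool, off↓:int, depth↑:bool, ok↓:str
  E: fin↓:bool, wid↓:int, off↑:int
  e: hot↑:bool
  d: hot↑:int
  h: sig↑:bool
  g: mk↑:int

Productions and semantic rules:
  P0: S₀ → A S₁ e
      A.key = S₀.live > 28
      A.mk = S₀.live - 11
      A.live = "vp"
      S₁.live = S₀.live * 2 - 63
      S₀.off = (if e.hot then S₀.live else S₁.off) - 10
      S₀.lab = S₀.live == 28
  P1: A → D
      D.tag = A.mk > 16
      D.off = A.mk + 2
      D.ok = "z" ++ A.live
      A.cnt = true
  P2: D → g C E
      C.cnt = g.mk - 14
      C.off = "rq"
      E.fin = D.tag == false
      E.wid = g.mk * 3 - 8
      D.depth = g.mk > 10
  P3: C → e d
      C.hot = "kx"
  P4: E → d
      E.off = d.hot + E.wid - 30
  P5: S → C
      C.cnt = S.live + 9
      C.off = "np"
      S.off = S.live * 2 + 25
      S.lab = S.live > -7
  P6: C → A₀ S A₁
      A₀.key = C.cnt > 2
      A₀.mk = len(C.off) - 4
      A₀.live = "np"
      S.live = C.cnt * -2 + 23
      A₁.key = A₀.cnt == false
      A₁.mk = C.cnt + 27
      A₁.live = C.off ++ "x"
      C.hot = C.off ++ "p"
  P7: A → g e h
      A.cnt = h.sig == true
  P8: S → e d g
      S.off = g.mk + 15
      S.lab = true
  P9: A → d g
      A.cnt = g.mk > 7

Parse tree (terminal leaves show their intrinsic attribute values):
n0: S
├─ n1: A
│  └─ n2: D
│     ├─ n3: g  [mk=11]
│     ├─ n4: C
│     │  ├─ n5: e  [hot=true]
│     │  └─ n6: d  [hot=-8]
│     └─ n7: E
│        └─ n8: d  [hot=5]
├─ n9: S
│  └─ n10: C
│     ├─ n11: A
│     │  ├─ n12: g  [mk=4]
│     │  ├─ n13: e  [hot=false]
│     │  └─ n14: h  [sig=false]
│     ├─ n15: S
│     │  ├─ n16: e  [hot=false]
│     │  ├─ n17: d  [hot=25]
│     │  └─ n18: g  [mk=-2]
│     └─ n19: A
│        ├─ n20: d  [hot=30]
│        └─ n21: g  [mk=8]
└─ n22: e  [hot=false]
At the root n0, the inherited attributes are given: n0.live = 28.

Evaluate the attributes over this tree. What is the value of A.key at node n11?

1. n0.live = 28  [given at root]
2. n1.key = false  [S₀.live > 28]
3. n1.mk = 17  [S₀.live - 11]
4. n1.live = "vp"  ["vp"]
5. n2.tag = true  [A.mk > 16]
6. n2.off = 19  [A.mk + 2]
7. n2.ok = "zvp"  ["z" ++ A.live]
8. n3.mk = 11  [terminal]
9. n4.cnt = -3  [g.mk - 14]
10. n4.off = "rq"  ["rq"]
11. n5.hot = true  [terminal]
12. n6.hot = -8  [terminal]
13. n4.hot = "kx"  ["kx"]
14. n7.fin = false  [D.tag == false]
15. n7.wid = 25  [g.mk * 3 - 8]
16. n8.hot = 5  [terminal]
17. n7.off = 0  [d.hot + E.wid - 30]
18. n2.depth = true  [g.mk > 10]
19. n1.cnt = true  [true]
20. n9.live = -7  [S₀.live * 2 - 63]
21. n10.cnt = 2  [S.live + 9]
22. n10.off = "np"  ["np"]
23. n11.key = false  [C.cnt > 2]
24. n11.mk = -2  [len(C.off) - 4]
25. n11.live = "np"  ["np"]
26. n12.mk = 4  [terminal]
27. n13.hot = false  [terminal]
28. n14.sig = false  [terminal]
29. n11.cnt = false  [h.sig == true]
30. n15.live = 19  [C.cnt * -2 + 23]
31. n16.hot = false  [terminal]
32. n17.hot = 25  [terminal]
33. n18.mk = -2  [terminal]
34. n15.off = 13  [g.mk + 15]
35. n15.lab = true  [true]
36. n19.key = true  [A₀.cnt == false]
37. n19.mk = 29  [C.cnt + 27]
38. n19.live = "npx"  [C.off ++ "x"]
39. n20.hot = 30  [terminal]
40. n21.mk = 8  [terminal]
41. n19.cnt = true  [g.mk > 7]
42. n10.hot = "npp"  [C.off ++ "p"]
43. n9.off = 11  [S.live * 2 + 25]
44. n9.lab = false  [S.live > -7]
45. n22.hot = false  [terminal]
46. n0.off = 1  [(if e.hot then S₀.live else S₁.off) - 10]
47. n0.lab = true  [S₀.live == 28]

false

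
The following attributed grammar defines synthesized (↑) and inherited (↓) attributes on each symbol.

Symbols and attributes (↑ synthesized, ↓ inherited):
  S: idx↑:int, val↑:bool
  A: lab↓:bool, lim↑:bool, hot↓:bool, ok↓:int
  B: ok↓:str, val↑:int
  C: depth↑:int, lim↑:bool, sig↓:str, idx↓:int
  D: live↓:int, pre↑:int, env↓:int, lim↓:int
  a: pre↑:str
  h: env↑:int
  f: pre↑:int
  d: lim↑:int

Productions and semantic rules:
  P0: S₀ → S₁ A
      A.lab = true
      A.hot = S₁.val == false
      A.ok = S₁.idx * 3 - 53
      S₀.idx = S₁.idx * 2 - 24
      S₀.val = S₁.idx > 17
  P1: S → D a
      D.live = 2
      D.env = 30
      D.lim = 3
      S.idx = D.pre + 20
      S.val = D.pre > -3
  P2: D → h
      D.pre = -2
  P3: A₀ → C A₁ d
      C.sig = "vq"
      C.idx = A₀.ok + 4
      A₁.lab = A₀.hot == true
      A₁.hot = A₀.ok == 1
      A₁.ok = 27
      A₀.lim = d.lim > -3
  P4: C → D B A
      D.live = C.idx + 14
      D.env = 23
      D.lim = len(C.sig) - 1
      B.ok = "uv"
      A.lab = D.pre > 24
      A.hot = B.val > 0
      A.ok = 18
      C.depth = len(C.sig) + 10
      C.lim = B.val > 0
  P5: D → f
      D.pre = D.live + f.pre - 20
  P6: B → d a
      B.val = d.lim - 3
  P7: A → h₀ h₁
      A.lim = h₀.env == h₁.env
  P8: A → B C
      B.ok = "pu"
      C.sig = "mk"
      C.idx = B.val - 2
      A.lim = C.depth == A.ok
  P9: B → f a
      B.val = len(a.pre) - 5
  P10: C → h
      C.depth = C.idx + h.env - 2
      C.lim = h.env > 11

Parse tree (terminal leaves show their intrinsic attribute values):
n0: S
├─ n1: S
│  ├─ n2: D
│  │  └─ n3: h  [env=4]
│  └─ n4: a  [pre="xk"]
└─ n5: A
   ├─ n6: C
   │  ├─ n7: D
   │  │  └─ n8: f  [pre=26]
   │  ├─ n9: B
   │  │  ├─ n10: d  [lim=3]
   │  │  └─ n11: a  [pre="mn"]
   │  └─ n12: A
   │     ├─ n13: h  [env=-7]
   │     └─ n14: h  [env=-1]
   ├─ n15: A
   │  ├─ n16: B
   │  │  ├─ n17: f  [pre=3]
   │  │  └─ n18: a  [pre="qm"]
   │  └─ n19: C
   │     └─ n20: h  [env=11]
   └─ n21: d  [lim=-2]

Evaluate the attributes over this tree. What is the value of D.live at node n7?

1. n2.live = 2  [2]
2. n2.env = 30  [30]
3. n2.lim = 3  [3]
4. n3.env = 4  [terminal]
5. n2.pre = -2  [-2]
6. n4.pre = "xk"  [terminal]
7. n1.idx = 18  [D.pre + 20]
8. n1.val = true  [D.pre > -3]
9. n5.lab = true  [true]
10. n5.hot = false  [S₁.val == false]
11. n5.ok = 1  [S₁.idx * 3 - 53]
12. n6.sig = "vq"  ["vq"]
13. n6.idx = 5  [A₀.ok + 4]
14. n7.live = 19  [C.idx + 14]
15. n7.env = 23  [23]
16. n7.lim = 1  [len(C.sig) - 1]
17. n8.pre = 26  [terminal]
18. n7.pre = 25  [D.live + f.pre - 20]
19. n9.ok = "uv"  ["uv"]
20. n10.lim = 3  [terminal]
21. n11.pre = "mn"  [terminal]
22. n9.val = 0  [d.lim - 3]
23. n12.lab = true  [D.pre > 24]
24. n12.hot = false  [B.val > 0]
25. n12.ok = 18  [18]
26. n13.env = -7  [terminal]
27. n14.env = -1  [terminal]
28. n12.lim = false  [h₀.env == h₁.env]
29. n6.depth = 12  [len(C.sig) + 10]
30. n6.lim = false  [B.val > 0]
31. n15.lab = false  [A₀.hot == true]
32. n15.hot = true  [A₀.ok == 1]
33. n15.ok = 27  [27]
34. n16.ok = "pu"  ["pu"]
35. n17.pre = 3  [terminal]
36. n18.pre = "qm"  [terminal]
37. n16.val = -3  [len(a.pre) - 5]
38. n19.sig = "mk"  ["mk"]
39. n19.idx = -5  [B.val - 2]
40. n20.env = 11  [terminal]
41. n19.depth = 4  [C.idx + h.env - 2]
42. n19.lim = false  [h.env > 11]
43. n15.lim = false  [C.depth == A.ok]
44. n21.lim = -2  [terminal]
45. n5.lim = true  [d.lim > -3]
46. n0.idx = 12  [S₁.idx * 2 - 24]
47. n0.val = true  [S₁.idx > 17]

19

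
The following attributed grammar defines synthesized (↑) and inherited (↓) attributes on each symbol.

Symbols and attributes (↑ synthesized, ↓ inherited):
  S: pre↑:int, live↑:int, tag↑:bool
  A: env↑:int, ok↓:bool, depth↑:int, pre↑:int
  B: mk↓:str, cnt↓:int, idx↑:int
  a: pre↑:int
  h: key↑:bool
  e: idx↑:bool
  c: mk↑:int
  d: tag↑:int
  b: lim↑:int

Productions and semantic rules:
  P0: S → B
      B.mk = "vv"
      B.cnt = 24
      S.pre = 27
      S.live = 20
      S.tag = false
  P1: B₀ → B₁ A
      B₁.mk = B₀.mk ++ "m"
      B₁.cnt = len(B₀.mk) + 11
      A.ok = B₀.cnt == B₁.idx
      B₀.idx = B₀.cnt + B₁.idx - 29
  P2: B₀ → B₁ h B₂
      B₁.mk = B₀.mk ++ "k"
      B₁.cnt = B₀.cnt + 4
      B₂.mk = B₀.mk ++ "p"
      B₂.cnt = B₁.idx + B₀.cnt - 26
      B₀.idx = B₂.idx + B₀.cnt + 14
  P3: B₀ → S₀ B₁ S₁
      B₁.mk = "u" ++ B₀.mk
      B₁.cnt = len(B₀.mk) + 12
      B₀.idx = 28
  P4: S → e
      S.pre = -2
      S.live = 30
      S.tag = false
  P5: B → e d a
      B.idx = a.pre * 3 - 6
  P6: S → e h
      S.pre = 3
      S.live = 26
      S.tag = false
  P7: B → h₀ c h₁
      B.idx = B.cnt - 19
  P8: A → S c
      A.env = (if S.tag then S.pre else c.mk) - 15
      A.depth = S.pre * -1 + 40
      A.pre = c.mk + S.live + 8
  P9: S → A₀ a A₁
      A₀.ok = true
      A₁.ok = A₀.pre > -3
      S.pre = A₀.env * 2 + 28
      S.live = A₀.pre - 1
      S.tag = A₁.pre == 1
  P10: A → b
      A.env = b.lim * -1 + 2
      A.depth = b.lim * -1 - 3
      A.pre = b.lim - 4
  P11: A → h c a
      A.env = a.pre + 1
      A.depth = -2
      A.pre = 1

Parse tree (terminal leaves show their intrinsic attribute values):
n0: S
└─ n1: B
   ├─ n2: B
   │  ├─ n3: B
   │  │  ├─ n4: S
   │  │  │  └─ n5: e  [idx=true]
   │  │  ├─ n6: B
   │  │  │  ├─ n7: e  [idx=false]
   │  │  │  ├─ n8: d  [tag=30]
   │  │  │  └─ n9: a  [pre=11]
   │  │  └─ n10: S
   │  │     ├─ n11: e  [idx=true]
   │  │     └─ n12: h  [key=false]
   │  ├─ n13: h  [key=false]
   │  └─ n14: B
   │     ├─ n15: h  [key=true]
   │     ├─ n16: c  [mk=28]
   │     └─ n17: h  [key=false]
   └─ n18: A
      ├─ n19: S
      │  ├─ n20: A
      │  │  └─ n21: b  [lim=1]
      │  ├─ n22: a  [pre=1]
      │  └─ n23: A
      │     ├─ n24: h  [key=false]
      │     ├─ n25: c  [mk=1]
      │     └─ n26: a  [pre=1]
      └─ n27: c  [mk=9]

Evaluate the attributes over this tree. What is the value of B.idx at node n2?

1. n1.mk = "vv"  ["vv"]
2. n1.cnt = 24  [24]
3. n2.mk = "vvm"  [B₀.mk ++ "m"]
4. n2.cnt = 13  [len(B₀.mk) + 11]
5. n3.mk = "vvmk"  [B₀.mk ++ "k"]
6. n3.cnt = 17  [B₀.cnt + 4]
7. n5.idx = true  [terminal]
8. n4.pre = -2  [-2]
9. n4.live = 30  [30]
10. n4.tag = false  [false]
11. n6.mk = "uvvmk"  ["u" ++ B₀.mk]
12. n6.cnt = 16  [len(B₀.mk) + 12]
13. n7.idx = false  [terminal]
14. n8.tag = 30  [terminal]
15. n9.pre = 11  [terminal]
16. n6.idx = 27  [a.pre * 3 - 6]
17. n11.idx = true  [terminal]
18. n12.key = false  [terminal]
19. n10.pre = 3  [3]
20. n10.live = 26  [26]
21. n10.tag = false  [false]
22. n3.idx = 28  [28]
23. n13.key = false  [terminal]
24. n14.mk = "vvmp"  [B₀.mk ++ "p"]
25. n14.cnt = 15  [B₁.idx + B₀.cnt - 26]
26. n15.key = true  [terminal]
27. n16.mk = 28  [terminal]
28. n17.key = false  [terminal]
29. n14.idx = -4  [B.cnt - 19]
30. n2.idx = 23  [B₂.idx + B₀.cnt + 14]
31. n18.ok = false  [B₀.cnt == B₁.idx]
32. n20.ok = true  [true]
33. n21.lim = 1  [terminal]
34. n20.env = 1  [b.lim * -1 + 2]
35. n20.depth = -4  [b.lim * -1 - 3]
36. n20.pre = -3  [b.lim - 4]
37. n22.pre = 1  [terminal]
38. n23.ok = false  [A₀.pre > -3]
39. n24.key = false  [terminal]
40. n25.mk = 1  [terminal]
41. n26.pre = 1  [terminal]
42. n23.env = 2  [a.pre + 1]
43. n23.depth = -2  [-2]
44. n23.pre = 1  [1]
45. n19.pre = 30  [A₀.env * 2 + 28]
46. n19.live = -4  [A₀.pre - 1]
47. n19.tag = true  [A₁.pre == 1]
48. n27.mk = 9  [terminal]
49. n18.env = 15  [(if S.tag then S.pre else c.mk) - 15]
50. n18.depth = 10  [S.pre * -1 + 40]
51. n18.pre = 13  [c.mk + S.live + 8]
52. n1.idx = 18  [B₀.cnt + B₁.idx - 29]
53. n0.pre = 27  [27]
54. n0.live = 20  [20]
55. n0.tag = false  [false]

23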